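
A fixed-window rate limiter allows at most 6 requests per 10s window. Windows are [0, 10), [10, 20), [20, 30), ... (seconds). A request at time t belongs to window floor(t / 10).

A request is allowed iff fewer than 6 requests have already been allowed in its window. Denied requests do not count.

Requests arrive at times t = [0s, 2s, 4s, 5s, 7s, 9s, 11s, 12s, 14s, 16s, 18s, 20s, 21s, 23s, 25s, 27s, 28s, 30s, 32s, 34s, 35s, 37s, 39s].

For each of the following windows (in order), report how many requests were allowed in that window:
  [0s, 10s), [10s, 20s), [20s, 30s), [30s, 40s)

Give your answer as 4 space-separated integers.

Answer: 6 5 6 6

Derivation:
Processing requests:
  req#1 t=0s (window 0): ALLOW
  req#2 t=2s (window 0): ALLOW
  req#3 t=4s (window 0): ALLOW
  req#4 t=5s (window 0): ALLOW
  req#5 t=7s (window 0): ALLOW
  req#6 t=9s (window 0): ALLOW
  req#7 t=11s (window 1): ALLOW
  req#8 t=12s (window 1): ALLOW
  req#9 t=14s (window 1): ALLOW
  req#10 t=16s (window 1): ALLOW
  req#11 t=18s (window 1): ALLOW
  req#12 t=20s (window 2): ALLOW
  req#13 t=21s (window 2): ALLOW
  req#14 t=23s (window 2): ALLOW
  req#15 t=25s (window 2): ALLOW
  req#16 t=27s (window 2): ALLOW
  req#17 t=28s (window 2): ALLOW
  req#18 t=30s (window 3): ALLOW
  req#19 t=32s (window 3): ALLOW
  req#20 t=34s (window 3): ALLOW
  req#21 t=35s (window 3): ALLOW
  req#22 t=37s (window 3): ALLOW
  req#23 t=39s (window 3): ALLOW

Allowed counts by window: 6 5 6 6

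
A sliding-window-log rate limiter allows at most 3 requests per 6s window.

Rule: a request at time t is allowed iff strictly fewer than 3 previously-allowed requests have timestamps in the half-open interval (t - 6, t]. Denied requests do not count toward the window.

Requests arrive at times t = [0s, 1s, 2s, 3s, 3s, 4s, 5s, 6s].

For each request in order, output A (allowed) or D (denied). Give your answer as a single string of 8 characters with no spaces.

Answer: AAADDDDA

Derivation:
Tracking allowed requests in the window:
  req#1 t=0s: ALLOW
  req#2 t=1s: ALLOW
  req#3 t=2s: ALLOW
  req#4 t=3s: DENY
  req#5 t=3s: DENY
  req#6 t=4s: DENY
  req#7 t=5s: DENY
  req#8 t=6s: ALLOW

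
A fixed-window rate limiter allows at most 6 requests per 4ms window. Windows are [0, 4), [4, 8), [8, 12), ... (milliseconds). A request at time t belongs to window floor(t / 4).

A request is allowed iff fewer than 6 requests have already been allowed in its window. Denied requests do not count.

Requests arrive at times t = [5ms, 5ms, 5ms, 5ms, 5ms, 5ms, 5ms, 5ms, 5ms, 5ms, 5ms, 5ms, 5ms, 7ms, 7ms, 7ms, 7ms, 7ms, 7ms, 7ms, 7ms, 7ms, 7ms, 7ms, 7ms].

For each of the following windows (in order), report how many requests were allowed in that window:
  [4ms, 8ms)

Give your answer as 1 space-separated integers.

Answer: 6

Derivation:
Processing requests:
  req#1 t=5ms (window 1): ALLOW
  req#2 t=5ms (window 1): ALLOW
  req#3 t=5ms (window 1): ALLOW
  req#4 t=5ms (window 1): ALLOW
  req#5 t=5ms (window 1): ALLOW
  req#6 t=5ms (window 1): ALLOW
  req#7 t=5ms (window 1): DENY
  req#8 t=5ms (window 1): DENY
  req#9 t=5ms (window 1): DENY
  req#10 t=5ms (window 1): DENY
  req#11 t=5ms (window 1): DENY
  req#12 t=5ms (window 1): DENY
  req#13 t=5ms (window 1): DENY
  req#14 t=7ms (window 1): DENY
  req#15 t=7ms (window 1): DENY
  req#16 t=7ms (window 1): DENY
  req#17 t=7ms (window 1): DENY
  req#18 t=7ms (window 1): DENY
  req#19 t=7ms (window 1): DENY
  req#20 t=7ms (window 1): DENY
  req#21 t=7ms (window 1): DENY
  req#22 t=7ms (window 1): DENY
  req#23 t=7ms (window 1): DENY
  req#24 t=7ms (window 1): DENY
  req#25 t=7ms (window 1): DENY

Allowed counts by window: 6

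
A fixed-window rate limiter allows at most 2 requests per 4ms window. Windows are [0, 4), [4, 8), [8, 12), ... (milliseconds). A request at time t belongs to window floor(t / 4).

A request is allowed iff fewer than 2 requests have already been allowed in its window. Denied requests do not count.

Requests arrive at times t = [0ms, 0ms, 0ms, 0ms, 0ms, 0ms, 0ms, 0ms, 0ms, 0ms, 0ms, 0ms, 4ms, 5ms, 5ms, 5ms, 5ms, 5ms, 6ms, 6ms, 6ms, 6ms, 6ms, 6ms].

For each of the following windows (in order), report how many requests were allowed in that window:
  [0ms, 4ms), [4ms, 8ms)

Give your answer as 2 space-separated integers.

Answer: 2 2

Derivation:
Processing requests:
  req#1 t=0ms (window 0): ALLOW
  req#2 t=0ms (window 0): ALLOW
  req#3 t=0ms (window 0): DENY
  req#4 t=0ms (window 0): DENY
  req#5 t=0ms (window 0): DENY
  req#6 t=0ms (window 0): DENY
  req#7 t=0ms (window 0): DENY
  req#8 t=0ms (window 0): DENY
  req#9 t=0ms (window 0): DENY
  req#10 t=0ms (window 0): DENY
  req#11 t=0ms (window 0): DENY
  req#12 t=0ms (window 0): DENY
  req#13 t=4ms (window 1): ALLOW
  req#14 t=5ms (window 1): ALLOW
  req#15 t=5ms (window 1): DENY
  req#16 t=5ms (window 1): DENY
  req#17 t=5ms (window 1): DENY
  req#18 t=5ms (window 1): DENY
  req#19 t=6ms (window 1): DENY
  req#20 t=6ms (window 1): DENY
  req#21 t=6ms (window 1): DENY
  req#22 t=6ms (window 1): DENY
  req#23 t=6ms (window 1): DENY
  req#24 t=6ms (window 1): DENY

Allowed counts by window: 2 2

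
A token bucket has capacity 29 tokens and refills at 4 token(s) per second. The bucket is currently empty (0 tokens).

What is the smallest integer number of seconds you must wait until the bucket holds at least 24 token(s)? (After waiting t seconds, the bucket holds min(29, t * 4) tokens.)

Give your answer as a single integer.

Answer: 6

Derivation:
Need t * 4 >= 24, so t >= 24/4.
Smallest integer t = ceil(24/4) = 6.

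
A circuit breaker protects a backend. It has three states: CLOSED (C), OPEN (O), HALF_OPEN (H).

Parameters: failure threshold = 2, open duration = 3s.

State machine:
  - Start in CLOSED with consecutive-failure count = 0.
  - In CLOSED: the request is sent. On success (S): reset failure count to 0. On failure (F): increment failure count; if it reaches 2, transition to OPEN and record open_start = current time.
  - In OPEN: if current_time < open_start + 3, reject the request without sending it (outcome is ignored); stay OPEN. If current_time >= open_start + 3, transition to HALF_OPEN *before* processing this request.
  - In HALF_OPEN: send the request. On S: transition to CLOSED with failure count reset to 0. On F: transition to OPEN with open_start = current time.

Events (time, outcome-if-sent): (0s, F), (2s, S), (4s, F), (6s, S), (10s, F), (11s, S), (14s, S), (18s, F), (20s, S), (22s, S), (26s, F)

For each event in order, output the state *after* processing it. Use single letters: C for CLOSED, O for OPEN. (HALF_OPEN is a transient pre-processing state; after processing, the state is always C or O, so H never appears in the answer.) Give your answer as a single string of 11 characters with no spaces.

State after each event:
  event#1 t=0s outcome=F: state=CLOSED
  event#2 t=2s outcome=S: state=CLOSED
  event#3 t=4s outcome=F: state=CLOSED
  event#4 t=6s outcome=S: state=CLOSED
  event#5 t=10s outcome=F: state=CLOSED
  event#6 t=11s outcome=S: state=CLOSED
  event#7 t=14s outcome=S: state=CLOSED
  event#8 t=18s outcome=F: state=CLOSED
  event#9 t=20s outcome=S: state=CLOSED
  event#10 t=22s outcome=S: state=CLOSED
  event#11 t=26s outcome=F: state=CLOSED

Answer: CCCCCCCCCCC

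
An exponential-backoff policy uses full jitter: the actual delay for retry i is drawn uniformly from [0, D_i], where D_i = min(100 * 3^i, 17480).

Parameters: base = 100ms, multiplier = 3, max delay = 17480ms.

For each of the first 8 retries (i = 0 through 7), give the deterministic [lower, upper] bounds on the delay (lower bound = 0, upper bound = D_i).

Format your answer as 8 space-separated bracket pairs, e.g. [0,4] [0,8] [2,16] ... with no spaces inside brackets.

Answer: [0,100] [0,300] [0,900] [0,2700] [0,8100] [0,17480] [0,17480] [0,17480]

Derivation:
Computing bounds per retry:
  i=0: D_i=min(100*3^0,17480)=100, bounds=[0,100]
  i=1: D_i=min(100*3^1,17480)=300, bounds=[0,300]
  i=2: D_i=min(100*3^2,17480)=900, bounds=[0,900]
  i=3: D_i=min(100*3^3,17480)=2700, bounds=[0,2700]
  i=4: D_i=min(100*3^4,17480)=8100, bounds=[0,8100]
  i=5: D_i=min(100*3^5,17480)=17480, bounds=[0,17480]
  i=6: D_i=min(100*3^6,17480)=17480, bounds=[0,17480]
  i=7: D_i=min(100*3^7,17480)=17480, bounds=[0,17480]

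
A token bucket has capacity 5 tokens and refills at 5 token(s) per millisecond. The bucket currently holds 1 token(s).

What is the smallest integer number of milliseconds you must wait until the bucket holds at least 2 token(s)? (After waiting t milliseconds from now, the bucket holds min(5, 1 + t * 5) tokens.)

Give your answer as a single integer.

Answer: 1

Derivation:
Need 1 + t * 5 >= 2, so t >= 1/5.
Smallest integer t = ceil(1/5) = 1.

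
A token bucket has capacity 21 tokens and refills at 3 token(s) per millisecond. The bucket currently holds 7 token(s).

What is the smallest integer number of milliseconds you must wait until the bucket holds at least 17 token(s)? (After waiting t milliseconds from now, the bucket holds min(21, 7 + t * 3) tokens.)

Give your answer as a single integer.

Answer: 4

Derivation:
Need 7 + t * 3 >= 17, so t >= 10/3.
Smallest integer t = ceil(10/3) = 4.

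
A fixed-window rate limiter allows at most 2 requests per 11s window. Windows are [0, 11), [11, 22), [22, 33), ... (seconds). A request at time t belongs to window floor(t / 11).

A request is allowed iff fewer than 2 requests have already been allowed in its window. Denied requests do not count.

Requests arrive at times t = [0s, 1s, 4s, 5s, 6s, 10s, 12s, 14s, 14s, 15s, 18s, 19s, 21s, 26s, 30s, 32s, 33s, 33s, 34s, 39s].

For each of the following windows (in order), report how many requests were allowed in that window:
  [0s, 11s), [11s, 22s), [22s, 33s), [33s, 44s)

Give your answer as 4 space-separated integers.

Processing requests:
  req#1 t=0s (window 0): ALLOW
  req#2 t=1s (window 0): ALLOW
  req#3 t=4s (window 0): DENY
  req#4 t=5s (window 0): DENY
  req#5 t=6s (window 0): DENY
  req#6 t=10s (window 0): DENY
  req#7 t=12s (window 1): ALLOW
  req#8 t=14s (window 1): ALLOW
  req#9 t=14s (window 1): DENY
  req#10 t=15s (window 1): DENY
  req#11 t=18s (window 1): DENY
  req#12 t=19s (window 1): DENY
  req#13 t=21s (window 1): DENY
  req#14 t=26s (window 2): ALLOW
  req#15 t=30s (window 2): ALLOW
  req#16 t=32s (window 2): DENY
  req#17 t=33s (window 3): ALLOW
  req#18 t=33s (window 3): ALLOW
  req#19 t=34s (window 3): DENY
  req#20 t=39s (window 3): DENY

Allowed counts by window: 2 2 2 2

Answer: 2 2 2 2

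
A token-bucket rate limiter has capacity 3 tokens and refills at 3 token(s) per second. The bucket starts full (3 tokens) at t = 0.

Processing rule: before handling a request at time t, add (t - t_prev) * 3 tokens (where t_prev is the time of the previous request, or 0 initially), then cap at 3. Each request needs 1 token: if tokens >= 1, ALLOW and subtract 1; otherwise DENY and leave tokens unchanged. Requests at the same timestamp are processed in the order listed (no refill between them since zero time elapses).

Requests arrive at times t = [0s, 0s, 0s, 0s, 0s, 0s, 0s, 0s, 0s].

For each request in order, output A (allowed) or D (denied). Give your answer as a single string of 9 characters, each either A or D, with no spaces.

Simulating step by step:
  req#1 t=0s: ALLOW
  req#2 t=0s: ALLOW
  req#3 t=0s: ALLOW
  req#4 t=0s: DENY
  req#5 t=0s: DENY
  req#6 t=0s: DENY
  req#7 t=0s: DENY
  req#8 t=0s: DENY
  req#9 t=0s: DENY

Answer: AAADDDDDD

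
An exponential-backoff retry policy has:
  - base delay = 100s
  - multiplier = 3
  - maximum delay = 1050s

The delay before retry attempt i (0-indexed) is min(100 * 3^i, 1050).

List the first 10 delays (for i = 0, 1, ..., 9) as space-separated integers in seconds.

Computing each delay:
  i=0: min(100*3^0, 1050) = 100
  i=1: min(100*3^1, 1050) = 300
  i=2: min(100*3^2, 1050) = 900
  i=3: min(100*3^3, 1050) = 1050
  i=4: min(100*3^4, 1050) = 1050
  i=5: min(100*3^5, 1050) = 1050
  i=6: min(100*3^6, 1050) = 1050
  i=7: min(100*3^7, 1050) = 1050
  i=8: min(100*3^8, 1050) = 1050
  i=9: min(100*3^9, 1050) = 1050

Answer: 100 300 900 1050 1050 1050 1050 1050 1050 1050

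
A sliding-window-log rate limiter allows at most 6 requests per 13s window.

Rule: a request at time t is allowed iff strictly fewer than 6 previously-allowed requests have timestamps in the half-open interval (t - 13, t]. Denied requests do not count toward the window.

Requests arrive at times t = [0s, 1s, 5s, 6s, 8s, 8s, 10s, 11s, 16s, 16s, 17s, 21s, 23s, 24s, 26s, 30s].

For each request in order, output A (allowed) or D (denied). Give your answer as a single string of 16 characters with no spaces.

Tracking allowed requests in the window:
  req#1 t=0s: ALLOW
  req#2 t=1s: ALLOW
  req#3 t=5s: ALLOW
  req#4 t=6s: ALLOW
  req#5 t=8s: ALLOW
  req#6 t=8s: ALLOW
  req#7 t=10s: DENY
  req#8 t=11s: DENY
  req#9 t=16s: ALLOW
  req#10 t=16s: ALLOW
  req#11 t=17s: DENY
  req#12 t=21s: ALLOW
  req#13 t=23s: ALLOW
  req#14 t=24s: ALLOW
  req#15 t=26s: ALLOW
  req#16 t=30s: ALLOW

Answer: AAAAAADDAADAAAAA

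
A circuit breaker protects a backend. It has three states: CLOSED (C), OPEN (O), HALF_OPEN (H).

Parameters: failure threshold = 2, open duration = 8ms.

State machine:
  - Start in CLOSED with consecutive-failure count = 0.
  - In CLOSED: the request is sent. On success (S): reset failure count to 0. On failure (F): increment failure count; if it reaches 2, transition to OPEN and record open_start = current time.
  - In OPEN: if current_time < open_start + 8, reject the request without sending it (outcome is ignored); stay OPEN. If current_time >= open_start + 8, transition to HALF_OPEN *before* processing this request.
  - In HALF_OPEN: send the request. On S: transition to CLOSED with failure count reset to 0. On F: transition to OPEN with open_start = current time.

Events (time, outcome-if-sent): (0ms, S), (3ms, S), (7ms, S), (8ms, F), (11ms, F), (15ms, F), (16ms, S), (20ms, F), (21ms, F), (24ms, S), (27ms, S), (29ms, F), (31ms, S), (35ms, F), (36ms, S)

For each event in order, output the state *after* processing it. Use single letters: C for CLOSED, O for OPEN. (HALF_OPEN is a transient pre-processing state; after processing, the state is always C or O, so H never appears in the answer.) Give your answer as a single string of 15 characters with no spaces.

Answer: CCCCOOOOOOOOOOO

Derivation:
State after each event:
  event#1 t=0ms outcome=S: state=CLOSED
  event#2 t=3ms outcome=S: state=CLOSED
  event#3 t=7ms outcome=S: state=CLOSED
  event#4 t=8ms outcome=F: state=CLOSED
  event#5 t=11ms outcome=F: state=OPEN
  event#6 t=15ms outcome=F: state=OPEN
  event#7 t=16ms outcome=S: state=OPEN
  event#8 t=20ms outcome=F: state=OPEN
  event#9 t=21ms outcome=F: state=OPEN
  event#10 t=24ms outcome=S: state=OPEN
  event#11 t=27ms outcome=S: state=OPEN
  event#12 t=29ms outcome=F: state=OPEN
  event#13 t=31ms outcome=S: state=OPEN
  event#14 t=35ms outcome=F: state=OPEN
  event#15 t=36ms outcome=S: state=OPEN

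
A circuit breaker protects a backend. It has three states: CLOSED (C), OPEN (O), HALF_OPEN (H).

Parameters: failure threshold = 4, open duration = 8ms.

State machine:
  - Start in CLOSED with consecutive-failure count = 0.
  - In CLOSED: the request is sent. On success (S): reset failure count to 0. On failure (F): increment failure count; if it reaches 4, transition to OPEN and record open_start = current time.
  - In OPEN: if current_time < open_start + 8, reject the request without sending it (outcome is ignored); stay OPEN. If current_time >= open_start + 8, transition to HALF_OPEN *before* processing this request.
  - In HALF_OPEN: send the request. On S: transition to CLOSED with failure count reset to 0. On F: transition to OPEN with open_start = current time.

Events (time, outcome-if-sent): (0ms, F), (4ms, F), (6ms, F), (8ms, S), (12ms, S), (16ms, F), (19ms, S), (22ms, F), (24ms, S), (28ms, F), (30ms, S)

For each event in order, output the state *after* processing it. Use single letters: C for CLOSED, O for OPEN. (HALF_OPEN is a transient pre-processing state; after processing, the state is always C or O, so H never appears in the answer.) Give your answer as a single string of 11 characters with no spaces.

State after each event:
  event#1 t=0ms outcome=F: state=CLOSED
  event#2 t=4ms outcome=F: state=CLOSED
  event#3 t=6ms outcome=F: state=CLOSED
  event#4 t=8ms outcome=S: state=CLOSED
  event#5 t=12ms outcome=S: state=CLOSED
  event#6 t=16ms outcome=F: state=CLOSED
  event#7 t=19ms outcome=S: state=CLOSED
  event#8 t=22ms outcome=F: state=CLOSED
  event#9 t=24ms outcome=S: state=CLOSED
  event#10 t=28ms outcome=F: state=CLOSED
  event#11 t=30ms outcome=S: state=CLOSED

Answer: CCCCCCCCCCC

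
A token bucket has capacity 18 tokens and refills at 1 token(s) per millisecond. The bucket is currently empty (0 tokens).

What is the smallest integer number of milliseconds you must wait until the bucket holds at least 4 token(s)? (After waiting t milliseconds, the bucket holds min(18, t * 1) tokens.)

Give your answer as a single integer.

Need t * 1 >= 4, so t >= 4/1.
Smallest integer t = ceil(4/1) = 4.

Answer: 4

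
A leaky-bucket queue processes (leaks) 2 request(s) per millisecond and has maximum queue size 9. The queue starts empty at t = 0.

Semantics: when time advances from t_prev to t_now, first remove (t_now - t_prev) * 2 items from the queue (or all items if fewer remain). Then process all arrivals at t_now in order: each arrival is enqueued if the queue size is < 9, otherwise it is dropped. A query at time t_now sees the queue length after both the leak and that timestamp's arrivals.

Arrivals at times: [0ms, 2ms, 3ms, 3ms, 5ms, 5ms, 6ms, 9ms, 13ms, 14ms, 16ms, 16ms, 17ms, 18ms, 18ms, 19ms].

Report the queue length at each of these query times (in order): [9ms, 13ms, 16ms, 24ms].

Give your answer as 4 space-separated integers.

Answer: 1 1 2 0

Derivation:
Queue lengths at query times:
  query t=9ms: backlog = 1
  query t=13ms: backlog = 1
  query t=16ms: backlog = 2
  query t=24ms: backlog = 0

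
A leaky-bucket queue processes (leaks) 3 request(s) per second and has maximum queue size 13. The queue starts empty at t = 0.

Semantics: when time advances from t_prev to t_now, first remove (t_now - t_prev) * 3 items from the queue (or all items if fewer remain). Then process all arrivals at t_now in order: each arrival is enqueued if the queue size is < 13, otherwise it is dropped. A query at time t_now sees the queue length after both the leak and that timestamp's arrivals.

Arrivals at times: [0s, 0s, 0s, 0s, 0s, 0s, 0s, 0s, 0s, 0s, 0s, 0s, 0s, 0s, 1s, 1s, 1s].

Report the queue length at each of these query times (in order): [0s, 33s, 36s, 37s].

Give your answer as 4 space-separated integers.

Queue lengths at query times:
  query t=0s: backlog = 13
  query t=33s: backlog = 0
  query t=36s: backlog = 0
  query t=37s: backlog = 0

Answer: 13 0 0 0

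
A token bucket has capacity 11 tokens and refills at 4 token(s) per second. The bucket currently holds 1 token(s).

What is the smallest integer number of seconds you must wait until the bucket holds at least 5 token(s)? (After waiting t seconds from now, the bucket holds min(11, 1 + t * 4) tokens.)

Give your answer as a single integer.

Need 1 + t * 4 >= 5, so t >= 4/4.
Smallest integer t = ceil(4/4) = 1.

Answer: 1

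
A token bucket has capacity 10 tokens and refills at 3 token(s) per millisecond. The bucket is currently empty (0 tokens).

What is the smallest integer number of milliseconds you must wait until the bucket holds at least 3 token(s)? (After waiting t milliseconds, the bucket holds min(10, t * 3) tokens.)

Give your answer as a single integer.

Need t * 3 >= 3, so t >= 3/3.
Smallest integer t = ceil(3/3) = 1.

Answer: 1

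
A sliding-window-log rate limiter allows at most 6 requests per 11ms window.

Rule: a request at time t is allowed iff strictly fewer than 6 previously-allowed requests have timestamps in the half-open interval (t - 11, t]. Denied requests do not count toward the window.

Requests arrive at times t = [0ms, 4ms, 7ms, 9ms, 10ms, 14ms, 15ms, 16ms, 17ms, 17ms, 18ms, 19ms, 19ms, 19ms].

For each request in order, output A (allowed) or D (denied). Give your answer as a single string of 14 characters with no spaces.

Answer: AAAAAAAADDADDD

Derivation:
Tracking allowed requests in the window:
  req#1 t=0ms: ALLOW
  req#2 t=4ms: ALLOW
  req#3 t=7ms: ALLOW
  req#4 t=9ms: ALLOW
  req#5 t=10ms: ALLOW
  req#6 t=14ms: ALLOW
  req#7 t=15ms: ALLOW
  req#8 t=16ms: ALLOW
  req#9 t=17ms: DENY
  req#10 t=17ms: DENY
  req#11 t=18ms: ALLOW
  req#12 t=19ms: DENY
  req#13 t=19ms: DENY
  req#14 t=19ms: DENY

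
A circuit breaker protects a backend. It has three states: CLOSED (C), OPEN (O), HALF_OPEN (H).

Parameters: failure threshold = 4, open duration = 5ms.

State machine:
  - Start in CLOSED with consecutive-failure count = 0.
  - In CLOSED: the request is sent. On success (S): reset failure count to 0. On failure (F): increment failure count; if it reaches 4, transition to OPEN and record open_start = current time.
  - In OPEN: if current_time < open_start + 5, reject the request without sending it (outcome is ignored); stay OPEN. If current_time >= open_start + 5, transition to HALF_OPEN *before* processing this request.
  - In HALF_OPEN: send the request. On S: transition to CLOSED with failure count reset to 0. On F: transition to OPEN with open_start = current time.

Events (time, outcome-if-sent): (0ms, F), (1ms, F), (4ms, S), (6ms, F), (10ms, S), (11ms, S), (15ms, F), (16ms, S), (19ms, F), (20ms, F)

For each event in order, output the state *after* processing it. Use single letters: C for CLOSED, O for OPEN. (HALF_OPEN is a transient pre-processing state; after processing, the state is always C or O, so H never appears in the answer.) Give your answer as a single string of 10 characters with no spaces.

State after each event:
  event#1 t=0ms outcome=F: state=CLOSED
  event#2 t=1ms outcome=F: state=CLOSED
  event#3 t=4ms outcome=S: state=CLOSED
  event#4 t=6ms outcome=F: state=CLOSED
  event#5 t=10ms outcome=S: state=CLOSED
  event#6 t=11ms outcome=S: state=CLOSED
  event#7 t=15ms outcome=F: state=CLOSED
  event#8 t=16ms outcome=S: state=CLOSED
  event#9 t=19ms outcome=F: state=CLOSED
  event#10 t=20ms outcome=F: state=CLOSED

Answer: CCCCCCCCCC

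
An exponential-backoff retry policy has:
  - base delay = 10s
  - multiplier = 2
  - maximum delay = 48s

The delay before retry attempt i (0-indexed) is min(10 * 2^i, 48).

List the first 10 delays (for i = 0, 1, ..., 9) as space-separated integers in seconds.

Answer: 10 20 40 48 48 48 48 48 48 48

Derivation:
Computing each delay:
  i=0: min(10*2^0, 48) = 10
  i=1: min(10*2^1, 48) = 20
  i=2: min(10*2^2, 48) = 40
  i=3: min(10*2^3, 48) = 48
  i=4: min(10*2^4, 48) = 48
  i=5: min(10*2^5, 48) = 48
  i=6: min(10*2^6, 48) = 48
  i=7: min(10*2^7, 48) = 48
  i=8: min(10*2^8, 48) = 48
  i=9: min(10*2^9, 48) = 48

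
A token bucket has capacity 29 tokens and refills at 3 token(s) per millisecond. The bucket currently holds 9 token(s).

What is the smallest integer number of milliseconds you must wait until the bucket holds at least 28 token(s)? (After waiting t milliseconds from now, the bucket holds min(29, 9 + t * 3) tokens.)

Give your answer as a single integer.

Need 9 + t * 3 >= 28, so t >= 19/3.
Smallest integer t = ceil(19/3) = 7.

Answer: 7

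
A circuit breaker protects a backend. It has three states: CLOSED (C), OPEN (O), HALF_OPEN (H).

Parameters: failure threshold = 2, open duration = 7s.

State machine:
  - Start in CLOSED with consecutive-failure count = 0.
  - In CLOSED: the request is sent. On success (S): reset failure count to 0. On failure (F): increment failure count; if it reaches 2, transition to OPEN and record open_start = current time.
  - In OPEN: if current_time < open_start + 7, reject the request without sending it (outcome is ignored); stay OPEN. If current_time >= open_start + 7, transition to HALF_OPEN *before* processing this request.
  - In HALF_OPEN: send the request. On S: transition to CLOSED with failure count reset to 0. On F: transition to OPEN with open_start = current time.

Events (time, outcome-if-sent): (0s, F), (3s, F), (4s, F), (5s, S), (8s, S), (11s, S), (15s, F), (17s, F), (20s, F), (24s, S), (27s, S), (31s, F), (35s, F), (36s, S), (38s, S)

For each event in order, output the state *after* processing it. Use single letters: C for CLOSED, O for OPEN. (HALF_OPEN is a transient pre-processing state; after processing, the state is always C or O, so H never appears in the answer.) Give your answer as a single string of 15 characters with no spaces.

Answer: COOOOCCOOCCCOOO

Derivation:
State after each event:
  event#1 t=0s outcome=F: state=CLOSED
  event#2 t=3s outcome=F: state=OPEN
  event#3 t=4s outcome=F: state=OPEN
  event#4 t=5s outcome=S: state=OPEN
  event#5 t=8s outcome=S: state=OPEN
  event#6 t=11s outcome=S: state=CLOSED
  event#7 t=15s outcome=F: state=CLOSED
  event#8 t=17s outcome=F: state=OPEN
  event#9 t=20s outcome=F: state=OPEN
  event#10 t=24s outcome=S: state=CLOSED
  event#11 t=27s outcome=S: state=CLOSED
  event#12 t=31s outcome=F: state=CLOSED
  event#13 t=35s outcome=F: state=OPEN
  event#14 t=36s outcome=S: state=OPEN
  event#15 t=38s outcome=S: state=OPEN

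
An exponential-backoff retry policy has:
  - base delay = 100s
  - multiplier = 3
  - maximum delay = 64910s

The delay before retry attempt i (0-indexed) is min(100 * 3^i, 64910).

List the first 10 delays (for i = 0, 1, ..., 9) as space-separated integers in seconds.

Computing each delay:
  i=0: min(100*3^0, 64910) = 100
  i=1: min(100*3^1, 64910) = 300
  i=2: min(100*3^2, 64910) = 900
  i=3: min(100*3^3, 64910) = 2700
  i=4: min(100*3^4, 64910) = 8100
  i=5: min(100*3^5, 64910) = 24300
  i=6: min(100*3^6, 64910) = 64910
  i=7: min(100*3^7, 64910) = 64910
  i=8: min(100*3^8, 64910) = 64910
  i=9: min(100*3^9, 64910) = 64910

Answer: 100 300 900 2700 8100 24300 64910 64910 64910 64910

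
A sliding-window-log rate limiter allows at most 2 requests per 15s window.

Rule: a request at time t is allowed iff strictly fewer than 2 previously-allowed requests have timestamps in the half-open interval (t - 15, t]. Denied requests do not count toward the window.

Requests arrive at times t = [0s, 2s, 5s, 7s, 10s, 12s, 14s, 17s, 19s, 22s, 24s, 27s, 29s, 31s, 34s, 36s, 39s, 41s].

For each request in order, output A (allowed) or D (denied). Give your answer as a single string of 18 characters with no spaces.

Tracking allowed requests in the window:
  req#1 t=0s: ALLOW
  req#2 t=2s: ALLOW
  req#3 t=5s: DENY
  req#4 t=7s: DENY
  req#5 t=10s: DENY
  req#6 t=12s: DENY
  req#7 t=14s: DENY
  req#8 t=17s: ALLOW
  req#9 t=19s: ALLOW
  req#10 t=22s: DENY
  req#11 t=24s: DENY
  req#12 t=27s: DENY
  req#13 t=29s: DENY
  req#14 t=31s: DENY
  req#15 t=34s: ALLOW
  req#16 t=36s: ALLOW
  req#17 t=39s: DENY
  req#18 t=41s: DENY

Answer: AADDDDDAADDDDDAADD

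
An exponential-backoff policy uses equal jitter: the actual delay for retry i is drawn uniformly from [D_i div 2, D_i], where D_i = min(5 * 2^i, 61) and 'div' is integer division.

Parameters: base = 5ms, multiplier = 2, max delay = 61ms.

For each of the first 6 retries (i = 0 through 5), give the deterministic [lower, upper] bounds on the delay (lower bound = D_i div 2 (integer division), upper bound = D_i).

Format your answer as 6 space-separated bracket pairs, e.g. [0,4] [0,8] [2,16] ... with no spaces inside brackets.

Computing bounds per retry:
  i=0: D_i=min(5*2^0,61)=5, bounds=[2,5]
  i=1: D_i=min(5*2^1,61)=10, bounds=[5,10]
  i=2: D_i=min(5*2^2,61)=20, bounds=[10,20]
  i=3: D_i=min(5*2^3,61)=40, bounds=[20,40]
  i=4: D_i=min(5*2^4,61)=61, bounds=[30,61]
  i=5: D_i=min(5*2^5,61)=61, bounds=[30,61]

Answer: [2,5] [5,10] [10,20] [20,40] [30,61] [30,61]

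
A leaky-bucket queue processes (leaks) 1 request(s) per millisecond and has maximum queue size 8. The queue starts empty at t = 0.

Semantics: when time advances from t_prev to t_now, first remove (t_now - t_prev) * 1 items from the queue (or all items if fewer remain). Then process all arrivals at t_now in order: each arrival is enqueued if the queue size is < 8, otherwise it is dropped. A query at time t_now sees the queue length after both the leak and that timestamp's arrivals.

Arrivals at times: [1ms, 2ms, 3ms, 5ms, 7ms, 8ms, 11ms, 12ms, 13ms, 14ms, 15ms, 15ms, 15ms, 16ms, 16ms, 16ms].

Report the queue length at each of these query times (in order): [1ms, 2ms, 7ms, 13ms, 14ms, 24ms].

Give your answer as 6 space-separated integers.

Queue lengths at query times:
  query t=1ms: backlog = 1
  query t=2ms: backlog = 1
  query t=7ms: backlog = 1
  query t=13ms: backlog = 1
  query t=14ms: backlog = 1
  query t=24ms: backlog = 0

Answer: 1 1 1 1 1 0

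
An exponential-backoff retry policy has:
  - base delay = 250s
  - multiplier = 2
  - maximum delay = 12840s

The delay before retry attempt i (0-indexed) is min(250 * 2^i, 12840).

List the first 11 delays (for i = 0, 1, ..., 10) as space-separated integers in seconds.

Answer: 250 500 1000 2000 4000 8000 12840 12840 12840 12840 12840

Derivation:
Computing each delay:
  i=0: min(250*2^0, 12840) = 250
  i=1: min(250*2^1, 12840) = 500
  i=2: min(250*2^2, 12840) = 1000
  i=3: min(250*2^3, 12840) = 2000
  i=4: min(250*2^4, 12840) = 4000
  i=5: min(250*2^5, 12840) = 8000
  i=6: min(250*2^6, 12840) = 12840
  i=7: min(250*2^7, 12840) = 12840
  i=8: min(250*2^8, 12840) = 12840
  i=9: min(250*2^9, 12840) = 12840
  i=10: min(250*2^10, 12840) = 12840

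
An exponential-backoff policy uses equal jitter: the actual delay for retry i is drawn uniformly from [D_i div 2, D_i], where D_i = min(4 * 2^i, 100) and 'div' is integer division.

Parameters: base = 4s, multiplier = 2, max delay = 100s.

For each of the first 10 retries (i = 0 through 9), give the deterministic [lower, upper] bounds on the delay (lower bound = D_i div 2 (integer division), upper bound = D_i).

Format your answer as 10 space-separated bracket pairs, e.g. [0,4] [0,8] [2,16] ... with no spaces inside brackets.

Computing bounds per retry:
  i=0: D_i=min(4*2^0,100)=4, bounds=[2,4]
  i=1: D_i=min(4*2^1,100)=8, bounds=[4,8]
  i=2: D_i=min(4*2^2,100)=16, bounds=[8,16]
  i=3: D_i=min(4*2^3,100)=32, bounds=[16,32]
  i=4: D_i=min(4*2^4,100)=64, bounds=[32,64]
  i=5: D_i=min(4*2^5,100)=100, bounds=[50,100]
  i=6: D_i=min(4*2^6,100)=100, bounds=[50,100]
  i=7: D_i=min(4*2^7,100)=100, bounds=[50,100]
  i=8: D_i=min(4*2^8,100)=100, bounds=[50,100]
  i=9: D_i=min(4*2^9,100)=100, bounds=[50,100]

Answer: [2,4] [4,8] [8,16] [16,32] [32,64] [50,100] [50,100] [50,100] [50,100] [50,100]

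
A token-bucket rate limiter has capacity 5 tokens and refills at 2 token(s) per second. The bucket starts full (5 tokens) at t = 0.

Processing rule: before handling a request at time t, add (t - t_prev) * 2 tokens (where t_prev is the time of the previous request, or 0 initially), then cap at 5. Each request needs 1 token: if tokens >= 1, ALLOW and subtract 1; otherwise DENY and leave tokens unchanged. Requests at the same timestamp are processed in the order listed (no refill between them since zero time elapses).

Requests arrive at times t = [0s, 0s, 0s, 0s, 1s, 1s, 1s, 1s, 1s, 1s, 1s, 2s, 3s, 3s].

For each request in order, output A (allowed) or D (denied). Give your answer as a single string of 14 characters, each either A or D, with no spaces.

Answer: AAAAAAADDDDAAA

Derivation:
Simulating step by step:
  req#1 t=0s: ALLOW
  req#2 t=0s: ALLOW
  req#3 t=0s: ALLOW
  req#4 t=0s: ALLOW
  req#5 t=1s: ALLOW
  req#6 t=1s: ALLOW
  req#7 t=1s: ALLOW
  req#8 t=1s: DENY
  req#9 t=1s: DENY
  req#10 t=1s: DENY
  req#11 t=1s: DENY
  req#12 t=2s: ALLOW
  req#13 t=3s: ALLOW
  req#14 t=3s: ALLOW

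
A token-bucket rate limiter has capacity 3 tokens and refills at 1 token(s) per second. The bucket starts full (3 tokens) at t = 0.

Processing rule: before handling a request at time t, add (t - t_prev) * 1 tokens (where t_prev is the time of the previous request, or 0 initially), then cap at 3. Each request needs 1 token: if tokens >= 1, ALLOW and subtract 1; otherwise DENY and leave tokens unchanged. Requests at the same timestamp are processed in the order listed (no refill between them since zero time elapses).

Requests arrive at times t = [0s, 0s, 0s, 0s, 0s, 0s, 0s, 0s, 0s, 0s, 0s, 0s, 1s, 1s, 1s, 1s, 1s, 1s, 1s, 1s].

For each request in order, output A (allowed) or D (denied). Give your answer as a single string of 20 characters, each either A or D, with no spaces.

Simulating step by step:
  req#1 t=0s: ALLOW
  req#2 t=0s: ALLOW
  req#3 t=0s: ALLOW
  req#4 t=0s: DENY
  req#5 t=0s: DENY
  req#6 t=0s: DENY
  req#7 t=0s: DENY
  req#8 t=0s: DENY
  req#9 t=0s: DENY
  req#10 t=0s: DENY
  req#11 t=0s: DENY
  req#12 t=0s: DENY
  req#13 t=1s: ALLOW
  req#14 t=1s: DENY
  req#15 t=1s: DENY
  req#16 t=1s: DENY
  req#17 t=1s: DENY
  req#18 t=1s: DENY
  req#19 t=1s: DENY
  req#20 t=1s: DENY

Answer: AAADDDDDDDDDADDDDDDD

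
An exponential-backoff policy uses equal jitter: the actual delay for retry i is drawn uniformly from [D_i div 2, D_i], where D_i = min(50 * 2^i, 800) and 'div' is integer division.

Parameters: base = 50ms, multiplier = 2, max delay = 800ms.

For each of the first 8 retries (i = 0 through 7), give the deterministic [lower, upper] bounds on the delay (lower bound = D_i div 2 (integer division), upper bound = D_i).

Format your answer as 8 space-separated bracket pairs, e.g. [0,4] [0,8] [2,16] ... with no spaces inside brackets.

Computing bounds per retry:
  i=0: D_i=min(50*2^0,800)=50, bounds=[25,50]
  i=1: D_i=min(50*2^1,800)=100, bounds=[50,100]
  i=2: D_i=min(50*2^2,800)=200, bounds=[100,200]
  i=3: D_i=min(50*2^3,800)=400, bounds=[200,400]
  i=4: D_i=min(50*2^4,800)=800, bounds=[400,800]
  i=5: D_i=min(50*2^5,800)=800, bounds=[400,800]
  i=6: D_i=min(50*2^6,800)=800, bounds=[400,800]
  i=7: D_i=min(50*2^7,800)=800, bounds=[400,800]

Answer: [25,50] [50,100] [100,200] [200,400] [400,800] [400,800] [400,800] [400,800]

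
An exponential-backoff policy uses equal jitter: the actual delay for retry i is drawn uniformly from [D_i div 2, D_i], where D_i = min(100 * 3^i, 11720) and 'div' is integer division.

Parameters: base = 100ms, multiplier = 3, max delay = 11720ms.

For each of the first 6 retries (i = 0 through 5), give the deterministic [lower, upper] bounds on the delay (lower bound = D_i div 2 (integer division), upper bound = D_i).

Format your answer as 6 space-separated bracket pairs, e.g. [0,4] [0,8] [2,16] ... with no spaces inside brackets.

Answer: [50,100] [150,300] [450,900] [1350,2700] [4050,8100] [5860,11720]

Derivation:
Computing bounds per retry:
  i=0: D_i=min(100*3^0,11720)=100, bounds=[50,100]
  i=1: D_i=min(100*3^1,11720)=300, bounds=[150,300]
  i=2: D_i=min(100*3^2,11720)=900, bounds=[450,900]
  i=3: D_i=min(100*3^3,11720)=2700, bounds=[1350,2700]
  i=4: D_i=min(100*3^4,11720)=8100, bounds=[4050,8100]
  i=5: D_i=min(100*3^5,11720)=11720, bounds=[5860,11720]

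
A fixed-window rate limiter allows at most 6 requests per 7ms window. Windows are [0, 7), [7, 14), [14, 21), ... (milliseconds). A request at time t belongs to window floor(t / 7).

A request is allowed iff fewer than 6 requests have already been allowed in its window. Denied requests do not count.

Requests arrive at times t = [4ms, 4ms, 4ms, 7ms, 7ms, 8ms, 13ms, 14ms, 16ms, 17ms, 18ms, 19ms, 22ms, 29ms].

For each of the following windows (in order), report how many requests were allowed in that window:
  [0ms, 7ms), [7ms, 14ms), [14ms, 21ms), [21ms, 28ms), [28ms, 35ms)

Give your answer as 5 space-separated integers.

Answer: 3 4 5 1 1

Derivation:
Processing requests:
  req#1 t=4ms (window 0): ALLOW
  req#2 t=4ms (window 0): ALLOW
  req#3 t=4ms (window 0): ALLOW
  req#4 t=7ms (window 1): ALLOW
  req#5 t=7ms (window 1): ALLOW
  req#6 t=8ms (window 1): ALLOW
  req#7 t=13ms (window 1): ALLOW
  req#8 t=14ms (window 2): ALLOW
  req#9 t=16ms (window 2): ALLOW
  req#10 t=17ms (window 2): ALLOW
  req#11 t=18ms (window 2): ALLOW
  req#12 t=19ms (window 2): ALLOW
  req#13 t=22ms (window 3): ALLOW
  req#14 t=29ms (window 4): ALLOW

Allowed counts by window: 3 4 5 1 1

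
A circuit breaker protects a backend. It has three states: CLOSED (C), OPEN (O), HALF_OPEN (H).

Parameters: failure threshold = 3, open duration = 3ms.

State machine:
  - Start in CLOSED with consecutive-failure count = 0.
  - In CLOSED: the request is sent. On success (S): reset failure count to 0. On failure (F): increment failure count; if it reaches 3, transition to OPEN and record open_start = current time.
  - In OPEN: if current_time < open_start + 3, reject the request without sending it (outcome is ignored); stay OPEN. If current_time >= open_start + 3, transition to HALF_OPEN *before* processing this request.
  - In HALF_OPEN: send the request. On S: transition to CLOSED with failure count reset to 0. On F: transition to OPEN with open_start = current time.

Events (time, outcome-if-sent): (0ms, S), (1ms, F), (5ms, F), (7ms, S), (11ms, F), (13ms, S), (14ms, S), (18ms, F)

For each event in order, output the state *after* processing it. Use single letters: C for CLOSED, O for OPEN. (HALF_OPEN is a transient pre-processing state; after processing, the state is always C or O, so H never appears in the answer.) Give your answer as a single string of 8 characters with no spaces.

Answer: CCCCCCCC

Derivation:
State after each event:
  event#1 t=0ms outcome=S: state=CLOSED
  event#2 t=1ms outcome=F: state=CLOSED
  event#3 t=5ms outcome=F: state=CLOSED
  event#4 t=7ms outcome=S: state=CLOSED
  event#5 t=11ms outcome=F: state=CLOSED
  event#6 t=13ms outcome=S: state=CLOSED
  event#7 t=14ms outcome=S: state=CLOSED
  event#8 t=18ms outcome=F: state=CLOSED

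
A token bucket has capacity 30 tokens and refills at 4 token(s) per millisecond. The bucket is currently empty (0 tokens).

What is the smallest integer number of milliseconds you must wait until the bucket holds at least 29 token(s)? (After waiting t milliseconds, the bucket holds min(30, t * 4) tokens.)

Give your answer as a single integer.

Answer: 8

Derivation:
Need t * 4 >= 29, so t >= 29/4.
Smallest integer t = ceil(29/4) = 8.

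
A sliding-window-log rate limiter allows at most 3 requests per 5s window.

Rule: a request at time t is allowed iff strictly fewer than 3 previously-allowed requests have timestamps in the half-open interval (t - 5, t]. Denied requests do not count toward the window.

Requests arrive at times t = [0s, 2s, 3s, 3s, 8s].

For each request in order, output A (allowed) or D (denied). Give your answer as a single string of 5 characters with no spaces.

Answer: AAADA

Derivation:
Tracking allowed requests in the window:
  req#1 t=0s: ALLOW
  req#2 t=2s: ALLOW
  req#3 t=3s: ALLOW
  req#4 t=3s: DENY
  req#5 t=8s: ALLOW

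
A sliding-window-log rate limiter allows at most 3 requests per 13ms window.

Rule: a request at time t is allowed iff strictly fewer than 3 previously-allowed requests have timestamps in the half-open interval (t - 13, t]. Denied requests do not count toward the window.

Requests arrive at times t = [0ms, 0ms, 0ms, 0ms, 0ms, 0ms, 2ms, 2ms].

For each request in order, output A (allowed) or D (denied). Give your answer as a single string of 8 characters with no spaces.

Tracking allowed requests in the window:
  req#1 t=0ms: ALLOW
  req#2 t=0ms: ALLOW
  req#3 t=0ms: ALLOW
  req#4 t=0ms: DENY
  req#5 t=0ms: DENY
  req#6 t=0ms: DENY
  req#7 t=2ms: DENY
  req#8 t=2ms: DENY

Answer: AAADDDDD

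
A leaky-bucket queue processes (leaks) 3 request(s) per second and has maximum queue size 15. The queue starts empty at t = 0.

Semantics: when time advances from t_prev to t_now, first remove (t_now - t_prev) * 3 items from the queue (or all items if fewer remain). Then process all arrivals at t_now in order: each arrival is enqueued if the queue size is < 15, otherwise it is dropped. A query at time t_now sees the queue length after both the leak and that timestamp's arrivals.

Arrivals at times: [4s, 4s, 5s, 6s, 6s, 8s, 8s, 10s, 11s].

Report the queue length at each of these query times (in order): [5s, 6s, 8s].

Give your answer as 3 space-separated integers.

Answer: 1 2 2

Derivation:
Queue lengths at query times:
  query t=5s: backlog = 1
  query t=6s: backlog = 2
  query t=8s: backlog = 2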